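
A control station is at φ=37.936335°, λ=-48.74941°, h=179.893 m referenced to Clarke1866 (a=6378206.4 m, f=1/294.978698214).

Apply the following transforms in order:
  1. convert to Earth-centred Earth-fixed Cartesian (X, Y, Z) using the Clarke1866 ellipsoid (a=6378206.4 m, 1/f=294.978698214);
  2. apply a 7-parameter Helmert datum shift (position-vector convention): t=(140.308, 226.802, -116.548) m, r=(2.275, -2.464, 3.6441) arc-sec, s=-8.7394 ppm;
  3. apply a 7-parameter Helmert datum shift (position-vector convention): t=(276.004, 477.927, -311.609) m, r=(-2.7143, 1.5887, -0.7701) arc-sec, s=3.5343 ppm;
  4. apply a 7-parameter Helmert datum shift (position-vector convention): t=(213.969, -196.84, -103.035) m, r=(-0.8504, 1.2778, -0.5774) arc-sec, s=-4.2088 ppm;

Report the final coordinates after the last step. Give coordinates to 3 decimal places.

start: φ=37.936335°, λ=-48.749410°, h=179.893 m
→ ECEF (a=6378206.400, f=1/294.978698214): X=3321193.1421, Y=-3787016.2921, Z=3899789.3122
→ Helmert 7p (PV): X=3321324.7442, Y=-3786740.7309, Z=3899636.5878
→ Helmert 7p (PV): X=3321628.3847, Y=-3786237.2711, Z=3899363.0106
→ Helmert 7p (PV): X=3321841.9311, Y=-3786411.3974, Z=3899238.5968

X=3321841.931 m, Y=-3786411.397 m, Z=3899238.597 m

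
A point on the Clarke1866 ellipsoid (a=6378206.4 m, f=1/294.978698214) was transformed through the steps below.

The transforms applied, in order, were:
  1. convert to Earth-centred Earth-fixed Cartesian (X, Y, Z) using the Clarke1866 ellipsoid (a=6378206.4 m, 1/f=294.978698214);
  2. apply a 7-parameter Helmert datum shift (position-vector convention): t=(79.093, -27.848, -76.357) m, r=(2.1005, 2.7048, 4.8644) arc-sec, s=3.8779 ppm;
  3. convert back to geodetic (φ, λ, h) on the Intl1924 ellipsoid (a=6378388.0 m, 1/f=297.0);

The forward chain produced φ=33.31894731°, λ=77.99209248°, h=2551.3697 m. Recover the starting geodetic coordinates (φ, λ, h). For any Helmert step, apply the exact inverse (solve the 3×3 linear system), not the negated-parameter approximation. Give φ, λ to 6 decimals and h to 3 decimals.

start: φ=33.318947°, λ=77.992092°, h=2551.370 m
→ ECEF (a=6378388.000, f=1/297.0): X=1110447.3593, Y=5220701.0446, Z=3485025.8833
→ Helmert⁻¹: X=1110441.3818, Y=5220717.9495, Z=3485050.1218
→ geod (Bowring, a=6378206.400): φ=33.32026500°, λ=77.99219300°, h=2803.1760 m

φ=33.320265°, λ=77.992193°, h=2803.176 m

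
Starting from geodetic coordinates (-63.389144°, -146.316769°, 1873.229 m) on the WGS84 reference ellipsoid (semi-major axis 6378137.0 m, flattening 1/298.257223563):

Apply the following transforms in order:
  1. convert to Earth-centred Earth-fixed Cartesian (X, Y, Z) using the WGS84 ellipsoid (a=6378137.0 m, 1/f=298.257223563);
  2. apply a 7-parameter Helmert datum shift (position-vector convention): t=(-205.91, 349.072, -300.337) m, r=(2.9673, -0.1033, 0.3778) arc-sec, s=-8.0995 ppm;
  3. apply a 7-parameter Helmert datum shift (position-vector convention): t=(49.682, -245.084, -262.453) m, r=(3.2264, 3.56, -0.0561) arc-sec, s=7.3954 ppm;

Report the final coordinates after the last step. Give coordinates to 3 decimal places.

start: φ=-63.389144°, λ=-146.316769°, h=1873.229 m
→ ECEF (a=6378137.000, f=1/298.257223563): X=-2384399.2181, Y=-1589188.5579, Z=-5681213.7396
→ Helmert 7p (PV): X=-2384580.0597, Y=-1588749.2530, Z=-5681492.1175
→ Helmert 7p (PV): X=-2384646.5044, Y=-1588916.5672, Z=-5681780.2822

X=-2384646.504 m, Y=-1588916.567 m, Z=-5681780.282 m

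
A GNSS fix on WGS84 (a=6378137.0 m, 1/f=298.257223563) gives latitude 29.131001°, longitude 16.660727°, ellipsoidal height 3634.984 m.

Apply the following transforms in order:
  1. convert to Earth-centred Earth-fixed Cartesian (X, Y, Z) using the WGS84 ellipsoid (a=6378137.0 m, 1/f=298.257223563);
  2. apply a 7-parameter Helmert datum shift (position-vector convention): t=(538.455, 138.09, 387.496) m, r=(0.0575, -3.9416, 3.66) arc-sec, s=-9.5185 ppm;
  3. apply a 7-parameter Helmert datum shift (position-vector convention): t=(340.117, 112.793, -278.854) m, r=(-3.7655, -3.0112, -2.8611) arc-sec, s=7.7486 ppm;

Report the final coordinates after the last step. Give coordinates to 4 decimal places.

start: φ=29.131001°, λ=16.660727°, h=3634.984 m
→ ECEF (a=6378137.000, f=1/298.257223563): X=5344750.6043, Y=1599509.5762, Z=3088361.9305
→ Helmert 7p (PV): X=5345150.7874, Y=1599726.4176, Z=3088822.6099
→ Helmert 7p (PV): X=5345509.4186, Y=1599833.8520, Z=3088616.5186

X=5345509.4186 m, Y=1599833.8520 m, Z=3088616.5186 m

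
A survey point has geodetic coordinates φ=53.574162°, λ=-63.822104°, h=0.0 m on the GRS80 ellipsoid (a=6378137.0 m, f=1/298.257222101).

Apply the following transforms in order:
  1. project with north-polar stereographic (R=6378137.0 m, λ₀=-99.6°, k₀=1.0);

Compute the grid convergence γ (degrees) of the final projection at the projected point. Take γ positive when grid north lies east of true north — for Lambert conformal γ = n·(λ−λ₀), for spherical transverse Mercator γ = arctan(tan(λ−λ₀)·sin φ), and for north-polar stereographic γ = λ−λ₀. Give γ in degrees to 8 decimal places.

35.77789600

start: φ=53.574162°, λ=-63.822104°, h=0.000 m
→ into stereo (λ₀=-99.6°): φ=53.57416200°, λ−λ₀=35.77789600°
convergence γ = 35.77789600°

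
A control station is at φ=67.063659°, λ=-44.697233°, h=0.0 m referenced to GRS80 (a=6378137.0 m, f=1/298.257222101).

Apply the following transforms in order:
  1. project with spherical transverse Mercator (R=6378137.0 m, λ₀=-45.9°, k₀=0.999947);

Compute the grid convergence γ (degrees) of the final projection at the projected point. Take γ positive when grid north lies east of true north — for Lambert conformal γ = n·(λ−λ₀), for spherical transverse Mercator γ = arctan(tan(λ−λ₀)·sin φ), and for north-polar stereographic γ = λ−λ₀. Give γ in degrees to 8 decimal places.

start: φ=67.063659°, λ=-44.697233°, h=0.000 m
→ into tm (λ₀=-45.9°): φ=67.06365900°, λ−λ₀=1.20276700°
convergence γ = 1.10769904°

1.10769904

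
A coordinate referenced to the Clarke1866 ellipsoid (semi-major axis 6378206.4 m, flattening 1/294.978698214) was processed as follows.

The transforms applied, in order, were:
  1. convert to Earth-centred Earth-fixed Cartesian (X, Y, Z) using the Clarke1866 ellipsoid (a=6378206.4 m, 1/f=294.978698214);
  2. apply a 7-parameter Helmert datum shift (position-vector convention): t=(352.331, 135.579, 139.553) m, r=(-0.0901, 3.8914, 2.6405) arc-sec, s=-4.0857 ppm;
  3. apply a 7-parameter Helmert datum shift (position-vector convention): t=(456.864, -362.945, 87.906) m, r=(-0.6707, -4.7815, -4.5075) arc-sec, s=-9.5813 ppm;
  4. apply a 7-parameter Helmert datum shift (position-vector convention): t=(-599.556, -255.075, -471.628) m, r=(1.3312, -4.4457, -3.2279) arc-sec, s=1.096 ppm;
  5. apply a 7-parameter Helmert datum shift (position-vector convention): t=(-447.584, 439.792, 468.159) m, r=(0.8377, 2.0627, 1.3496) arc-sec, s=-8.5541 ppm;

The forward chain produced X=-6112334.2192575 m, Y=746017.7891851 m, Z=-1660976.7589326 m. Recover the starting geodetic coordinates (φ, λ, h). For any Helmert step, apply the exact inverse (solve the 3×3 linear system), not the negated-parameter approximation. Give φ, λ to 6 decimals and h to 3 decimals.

φ=-15.195453°, λ=173.041910°, h=1012.600 m

start: X=-6112334.2193, Y=746017.7892, Z=-1660976.7589 m
→ Helmert⁻¹: X=-6111917.4231, Y=745617.6176, Z=-1661523.2791
→ Helmert⁻¹: X=-6111358.6383, Y=745765.5173, Z=-1660922.9233
→ Helmert⁻¹: X=-6111928.8660, Y=746007.4480, Z=-1660882.6355
→ Helmert⁻¹: X=-6112265.2815, Y=745953.8883, Z=-1661143.9634
→ geod (Bowring, a=6378206.400): φ=-15.19545300°, λ=173.04191000°, h=1012.6000 m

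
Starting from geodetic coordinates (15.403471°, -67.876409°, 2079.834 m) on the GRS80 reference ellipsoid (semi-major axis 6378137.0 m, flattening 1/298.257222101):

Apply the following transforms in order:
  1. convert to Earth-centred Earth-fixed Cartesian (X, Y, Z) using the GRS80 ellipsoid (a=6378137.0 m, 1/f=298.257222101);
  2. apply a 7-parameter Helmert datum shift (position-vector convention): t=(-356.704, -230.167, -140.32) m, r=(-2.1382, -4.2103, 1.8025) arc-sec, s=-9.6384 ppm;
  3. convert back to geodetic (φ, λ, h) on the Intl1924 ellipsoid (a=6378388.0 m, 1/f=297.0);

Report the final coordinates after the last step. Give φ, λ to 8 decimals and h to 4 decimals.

start: φ=15.403471°, λ=-67.876409°, h=2079.834 m
→ ECEF (a=6378137.000, f=1/298.257222101): X=2317062.0530, Y=-5699502.4314, Z=1683734.6511
→ Helmert 7p (PV): X=2316698.4541, Y=-5699639.9624, Z=1683684.4804
→ geod (Bowring, a=6378388.000): φ=15.40347839°, λ=-67.88002811°, h=1812.7597 m

φ=15.40347839°, λ=-67.88002811°, h=1812.7597 m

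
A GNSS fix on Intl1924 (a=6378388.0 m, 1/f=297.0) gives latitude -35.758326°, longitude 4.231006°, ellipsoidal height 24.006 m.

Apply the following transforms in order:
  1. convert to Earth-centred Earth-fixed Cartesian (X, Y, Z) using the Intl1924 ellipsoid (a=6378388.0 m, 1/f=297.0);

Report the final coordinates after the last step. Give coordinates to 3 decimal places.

X=5167840.724 m, Y=382314.306 m, Z=-3706536.681 m

start: φ=-35.758326°, λ=4.231006°, h=24.006 m
→ ECEF (a=6378388.000, f=1/297.0): X=5167840.7243, Y=382314.3059, Z=-3706536.6807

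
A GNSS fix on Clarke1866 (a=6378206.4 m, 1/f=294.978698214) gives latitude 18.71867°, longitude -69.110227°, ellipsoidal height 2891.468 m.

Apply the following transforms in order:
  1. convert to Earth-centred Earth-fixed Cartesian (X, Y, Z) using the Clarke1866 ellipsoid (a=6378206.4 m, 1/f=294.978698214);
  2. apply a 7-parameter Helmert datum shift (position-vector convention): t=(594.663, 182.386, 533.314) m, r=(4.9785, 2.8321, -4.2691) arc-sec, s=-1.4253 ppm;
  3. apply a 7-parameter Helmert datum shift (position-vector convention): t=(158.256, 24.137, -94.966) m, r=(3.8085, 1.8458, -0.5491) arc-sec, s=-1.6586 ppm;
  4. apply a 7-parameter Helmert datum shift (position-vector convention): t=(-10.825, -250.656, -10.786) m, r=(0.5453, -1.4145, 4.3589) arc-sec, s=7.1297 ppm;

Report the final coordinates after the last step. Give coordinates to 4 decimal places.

X=2156486.4861 m, Y=-5648451.1135 m, Z=2034832.6373 m

start: φ=18.718670°, λ=-69.110227°, h=2891.468 m
→ ECEF (a=6378206.400, f=1/294.978698214): X=2155716.0508, Y=-5648287.2770, Z=2034686.4995
→ Helmert 7p (PV): X=2156218.6748, Y=-5648190.5677, Z=2035050.9853
→ Helmert 7p (PV): X=2156376.5294, Y=-5648200.3781, Z=2034829.0599
→ Helmert 7p (PV): X=2156486.4861, Y=-5648451.1135, Z=2034832.6373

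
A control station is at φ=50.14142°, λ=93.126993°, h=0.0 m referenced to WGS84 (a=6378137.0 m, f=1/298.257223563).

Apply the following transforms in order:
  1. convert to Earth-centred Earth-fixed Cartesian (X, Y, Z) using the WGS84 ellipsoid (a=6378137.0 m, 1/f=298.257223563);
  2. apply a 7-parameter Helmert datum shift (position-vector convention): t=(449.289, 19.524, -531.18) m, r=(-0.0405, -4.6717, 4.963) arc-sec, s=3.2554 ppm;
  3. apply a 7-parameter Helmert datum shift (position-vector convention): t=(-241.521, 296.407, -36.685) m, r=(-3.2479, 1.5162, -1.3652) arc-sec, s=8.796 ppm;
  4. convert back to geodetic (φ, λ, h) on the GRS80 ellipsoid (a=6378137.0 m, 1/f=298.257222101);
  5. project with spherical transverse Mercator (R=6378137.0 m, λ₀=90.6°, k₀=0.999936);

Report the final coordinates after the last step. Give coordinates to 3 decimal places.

start: φ=50.141420°, λ=93.126993°, h=0.000 m
→ ECEF (a=6378137.000, f=1/298.257223563): X=-223422.8404, Y=4089703.2750, Z=4872885.3383
→ Helmert 7p (PV): X=-223183.0492, Y=4089731.6935, Z=4872364.1581
→ Helmert 7p (PV): X=-223363.6486, Y=4090142.2732, Z=4872307.5724
→ geod (Bowring, a=6378137.000): φ=50.13508805°, λ=93.12583134°, h=-164.6067 m
→ tm (R=6378137.0, λ₀=90.6°): E=180205.0314, N=5583704.9937

E=180205.031 m, N=5583704.994 m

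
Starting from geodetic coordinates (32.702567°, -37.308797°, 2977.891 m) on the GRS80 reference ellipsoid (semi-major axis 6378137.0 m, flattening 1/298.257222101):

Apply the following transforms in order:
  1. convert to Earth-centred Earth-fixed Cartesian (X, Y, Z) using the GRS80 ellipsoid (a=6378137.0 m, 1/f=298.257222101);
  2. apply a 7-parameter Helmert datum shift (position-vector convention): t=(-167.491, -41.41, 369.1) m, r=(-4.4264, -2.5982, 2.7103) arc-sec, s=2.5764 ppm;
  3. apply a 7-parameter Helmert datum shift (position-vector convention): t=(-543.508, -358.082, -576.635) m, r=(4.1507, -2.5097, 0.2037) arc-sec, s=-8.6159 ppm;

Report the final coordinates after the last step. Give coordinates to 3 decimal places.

X=4274294.023 m, Y=-3258082.651 m, Z=3427738.734 m

start: φ=32.702567°, λ=-37.308797°, h=2977.891 m
→ ECEF (a=6378137.000, f=1/298.257222101): X=4275069.7081, Y=-3257767.8022, Z=3427856.7544
→ Helmert 7p (PV): X=4274912.8594, Y=-3257687.8701, Z=3428358.4479
→ Helmert 7p (PV): X=4274294.0226, Y=-3258082.6512, Z=3427738.7341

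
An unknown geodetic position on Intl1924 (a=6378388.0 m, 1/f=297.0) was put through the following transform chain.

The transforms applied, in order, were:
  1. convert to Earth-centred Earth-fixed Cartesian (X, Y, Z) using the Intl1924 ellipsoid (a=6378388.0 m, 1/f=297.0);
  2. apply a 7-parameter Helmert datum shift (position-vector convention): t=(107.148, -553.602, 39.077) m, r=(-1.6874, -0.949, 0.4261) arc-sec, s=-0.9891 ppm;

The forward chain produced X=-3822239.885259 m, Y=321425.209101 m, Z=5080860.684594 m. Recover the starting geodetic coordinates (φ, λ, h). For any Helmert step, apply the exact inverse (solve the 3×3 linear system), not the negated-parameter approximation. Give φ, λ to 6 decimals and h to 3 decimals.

start: X=-3822239.8853, Y=321425.2091, Z=5080860.6846 m
→ Helmert⁻¹: X=-3822326.7725, Y=321945.4606, Z=5080846.8529
→ geod (Bowring, a=6378388.000): φ=53.13410800°, λ=175.18547700°, h=1542.5200 m

φ=53.134108°, λ=175.185477°, h=1542.520 m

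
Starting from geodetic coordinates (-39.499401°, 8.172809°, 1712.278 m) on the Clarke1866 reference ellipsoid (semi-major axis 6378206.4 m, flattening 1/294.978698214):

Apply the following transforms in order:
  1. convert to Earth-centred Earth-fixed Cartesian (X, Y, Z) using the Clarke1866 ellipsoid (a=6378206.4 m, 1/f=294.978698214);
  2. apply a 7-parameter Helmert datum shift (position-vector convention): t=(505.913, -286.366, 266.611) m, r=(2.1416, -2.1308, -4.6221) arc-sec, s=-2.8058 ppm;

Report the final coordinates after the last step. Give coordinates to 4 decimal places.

X=4880179.9847 m, Y=700446.0417 m, Z=-4035808.6607 m

start: φ=-39.499401°, λ=8.172809°, h=1712.278 m
→ ECEF (a=6378206.400, f=1/294.978698214): X=4879630.3642, Y=700801.8131, Z=-4036144.2810
→ Helmert 7p (PV): X=4880179.9847, Y=700446.0417, Z=-4035808.6607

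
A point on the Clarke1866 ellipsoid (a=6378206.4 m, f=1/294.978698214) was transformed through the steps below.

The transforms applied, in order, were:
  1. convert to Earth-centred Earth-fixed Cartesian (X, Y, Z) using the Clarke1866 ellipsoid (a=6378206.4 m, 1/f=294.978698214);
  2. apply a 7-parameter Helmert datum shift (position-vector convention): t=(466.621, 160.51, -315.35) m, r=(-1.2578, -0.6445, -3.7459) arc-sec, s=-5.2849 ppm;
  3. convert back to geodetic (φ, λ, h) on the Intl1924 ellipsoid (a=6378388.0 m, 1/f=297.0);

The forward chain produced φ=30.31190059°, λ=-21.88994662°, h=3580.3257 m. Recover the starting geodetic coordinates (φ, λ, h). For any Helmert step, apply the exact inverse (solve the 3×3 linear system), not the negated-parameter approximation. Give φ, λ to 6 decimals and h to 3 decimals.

start: φ=30.311901°, λ=-21.889947°, h=3580.326 m
→ ECEF (a=6378388.000, f=1/297.0): X=5116649.3618, Y=-2055837.0530, Z=3202123.3797
→ Helmert⁻¹: X=5116257.1230, Y=-2055935.0427, Z=3202427.1309
→ geod (Bowring, a=6378206.400): φ=30.31690400°, λ=-21.89241100°, h=3669.8310 m

φ=30.316904°, λ=-21.892411°, h=3669.831 m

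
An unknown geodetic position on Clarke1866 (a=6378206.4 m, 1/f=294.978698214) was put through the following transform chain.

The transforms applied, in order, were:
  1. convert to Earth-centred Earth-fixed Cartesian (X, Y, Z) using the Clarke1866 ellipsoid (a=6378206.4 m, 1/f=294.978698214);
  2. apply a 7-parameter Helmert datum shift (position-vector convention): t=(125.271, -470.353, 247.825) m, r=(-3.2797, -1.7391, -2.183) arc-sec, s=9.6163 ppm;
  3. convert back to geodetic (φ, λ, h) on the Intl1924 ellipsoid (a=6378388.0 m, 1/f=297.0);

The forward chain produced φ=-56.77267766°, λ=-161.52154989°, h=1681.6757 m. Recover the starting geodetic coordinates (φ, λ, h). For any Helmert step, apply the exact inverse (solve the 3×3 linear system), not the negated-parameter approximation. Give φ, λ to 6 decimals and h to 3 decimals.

start: φ=-56.772678°, λ=-161.521550°, h=1681.676 m
→ ECEF (a=6378388.000, f=1/297.0): X=-3323615.9776, Y=-1110676.5079, Z=-5313588.2638
→ Helmert⁻¹: X=-3323742.3401, Y=-1110146.1644, Z=-5313774.6179
→ geod (Bowring, a=6378206.400): φ=-56.77516400°, λ=-161.53042900°, h=2095.1940 m

φ=-56.775164°, λ=-161.530429°, h=2095.194 m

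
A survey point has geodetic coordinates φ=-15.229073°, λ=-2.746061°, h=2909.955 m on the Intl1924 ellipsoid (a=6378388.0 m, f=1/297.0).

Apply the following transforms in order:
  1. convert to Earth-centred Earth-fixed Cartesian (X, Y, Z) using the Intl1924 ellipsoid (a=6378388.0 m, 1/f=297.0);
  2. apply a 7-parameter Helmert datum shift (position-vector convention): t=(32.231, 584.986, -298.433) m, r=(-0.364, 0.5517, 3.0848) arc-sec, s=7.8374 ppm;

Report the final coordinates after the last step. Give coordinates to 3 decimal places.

start: φ=-15.229073°, λ=-2.746061°, h=2909.955 m
→ ECEF (a=6378388.000, f=1/297.0): X=6151563.8566, Y=-295056.9158, Z=-1665354.2761
→ Helmert 7p (PV): X=6151644.2583, Y=-294385.1805, Z=-1665681.6943

X=6151644.258 m, Y=-294385.181 m, Z=-1665681.694 m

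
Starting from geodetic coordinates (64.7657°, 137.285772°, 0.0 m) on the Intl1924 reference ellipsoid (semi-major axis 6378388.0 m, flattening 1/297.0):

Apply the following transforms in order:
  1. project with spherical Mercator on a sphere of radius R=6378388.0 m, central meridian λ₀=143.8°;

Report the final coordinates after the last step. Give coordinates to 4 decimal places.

start: φ=64.765700°, λ=137.285772°, h=0.000 m
→ merc (R=6378388.0, λ₀=143.8°): E=-725189.0812, N=9547300.4385

E=-725189.0812 m, N=9547300.4385 m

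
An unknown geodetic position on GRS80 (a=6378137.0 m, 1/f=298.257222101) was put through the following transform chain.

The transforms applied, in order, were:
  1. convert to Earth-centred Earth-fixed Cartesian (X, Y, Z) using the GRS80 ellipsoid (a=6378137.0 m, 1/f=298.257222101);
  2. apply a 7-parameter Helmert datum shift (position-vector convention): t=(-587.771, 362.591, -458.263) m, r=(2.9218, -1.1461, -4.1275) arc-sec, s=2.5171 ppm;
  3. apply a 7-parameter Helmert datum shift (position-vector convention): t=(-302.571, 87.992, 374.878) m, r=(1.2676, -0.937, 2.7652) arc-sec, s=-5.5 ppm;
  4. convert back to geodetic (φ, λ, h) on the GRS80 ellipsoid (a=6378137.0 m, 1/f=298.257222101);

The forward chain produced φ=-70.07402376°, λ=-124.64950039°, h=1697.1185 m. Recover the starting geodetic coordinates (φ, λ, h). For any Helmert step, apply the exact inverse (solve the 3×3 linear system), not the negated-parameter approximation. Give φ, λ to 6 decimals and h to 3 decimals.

φ=-70.073629°, λ=-124.622639°, h=1591.275 m

start: φ=-70.074024°, λ=-124.649500°, h=1697.119 m
→ ECEF (a=6378137.000, f=1/298.257222101): X=-1239872.1869, Y=-1793979.1640, Z=-5975455.0082
→ Helmert⁻¹: X=-1239627.6318, Y=-1794097.1294, Z=-5975846.0966
→ Helmert⁻¹: X=-1239034.0333, Y=-1794564.6399, Z=-5975340.4878
→ geod (Bowring, a=6378137.000): φ=-70.07362900°, λ=-124.62263900°, h=1591.2750 m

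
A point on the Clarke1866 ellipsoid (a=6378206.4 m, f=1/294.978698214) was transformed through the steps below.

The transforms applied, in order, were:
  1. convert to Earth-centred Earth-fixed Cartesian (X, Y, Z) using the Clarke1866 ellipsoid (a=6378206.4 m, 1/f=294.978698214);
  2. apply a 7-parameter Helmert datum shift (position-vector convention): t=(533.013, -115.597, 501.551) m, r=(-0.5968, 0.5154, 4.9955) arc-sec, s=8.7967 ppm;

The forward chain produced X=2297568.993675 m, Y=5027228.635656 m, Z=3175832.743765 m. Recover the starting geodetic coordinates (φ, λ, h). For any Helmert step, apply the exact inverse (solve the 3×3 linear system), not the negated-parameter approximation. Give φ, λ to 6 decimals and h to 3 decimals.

start: X=2297568.9937, Y=5027228.6357, Z=3175832.7438 m
→ Helmert⁻¹: X=2297129.5942, Y=5027235.1877, Z=3175323.5461
→ geod (Bowring, a=6378206.400): φ=30.04529900°, λ=65.44258700°, h=1548.4650 m

φ=30.045299°, λ=65.442587°, h=1548.465 m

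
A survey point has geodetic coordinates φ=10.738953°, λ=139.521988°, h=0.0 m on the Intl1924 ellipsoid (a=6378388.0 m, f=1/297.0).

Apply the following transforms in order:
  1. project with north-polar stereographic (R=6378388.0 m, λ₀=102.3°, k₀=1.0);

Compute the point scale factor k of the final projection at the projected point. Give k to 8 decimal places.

start: φ=10.738953°, λ=139.521988°, h=0.000 m
→ into stereo (λ₀=102.3°): φ=10.73895300°, λ−λ₀=37.22198800°
scale k = 1.68586500

1.68586500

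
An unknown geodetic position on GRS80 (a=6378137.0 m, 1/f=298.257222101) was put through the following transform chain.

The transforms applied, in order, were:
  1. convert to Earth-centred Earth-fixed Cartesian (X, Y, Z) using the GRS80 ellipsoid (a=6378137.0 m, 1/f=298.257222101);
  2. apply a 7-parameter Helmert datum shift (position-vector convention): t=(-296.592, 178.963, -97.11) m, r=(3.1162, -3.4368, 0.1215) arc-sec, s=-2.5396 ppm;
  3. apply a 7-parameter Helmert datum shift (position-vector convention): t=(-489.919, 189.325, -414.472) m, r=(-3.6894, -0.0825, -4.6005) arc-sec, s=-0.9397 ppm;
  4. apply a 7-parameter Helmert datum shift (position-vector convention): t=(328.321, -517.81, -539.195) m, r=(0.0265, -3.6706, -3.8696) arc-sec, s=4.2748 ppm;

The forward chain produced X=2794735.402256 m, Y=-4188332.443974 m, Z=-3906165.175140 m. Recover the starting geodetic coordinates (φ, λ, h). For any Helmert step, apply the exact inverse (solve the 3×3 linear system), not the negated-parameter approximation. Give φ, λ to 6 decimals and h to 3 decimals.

start: X=2794735.4023, Y=-4188332.4440, Z=-3906165.1751 m
→ Helmert⁻¹: X=2794404.1959, Y=-4187744.8098, Z=-3905658.4744
→ Helmert⁻¹: X=2794988.5835, Y=-4187805.8777, Z=-3905323.6962
→ Helmert⁻¹: X=2795224.7384, Y=-4188056.1222, Z=-3905219.8060
→ geod (Bowring, a=6378137.000): φ=-37.98312500°, λ=-56.27975500°, h=2034.3540 m

φ=-37.983125°, λ=-56.279755°, h=2034.354 m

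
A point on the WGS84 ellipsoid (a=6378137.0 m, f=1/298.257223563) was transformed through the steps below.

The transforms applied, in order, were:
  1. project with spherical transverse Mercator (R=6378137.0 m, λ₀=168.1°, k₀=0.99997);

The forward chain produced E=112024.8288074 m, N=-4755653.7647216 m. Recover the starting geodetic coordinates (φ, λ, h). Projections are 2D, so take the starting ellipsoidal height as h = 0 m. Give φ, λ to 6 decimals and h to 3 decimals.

start: E=112024.8288, N=-4755653.7647 m
→ tm⁻¹: φ=-42.71388600°, λ=169.46966100°

φ=-42.713886°, λ=169.469661°, h=0.000 m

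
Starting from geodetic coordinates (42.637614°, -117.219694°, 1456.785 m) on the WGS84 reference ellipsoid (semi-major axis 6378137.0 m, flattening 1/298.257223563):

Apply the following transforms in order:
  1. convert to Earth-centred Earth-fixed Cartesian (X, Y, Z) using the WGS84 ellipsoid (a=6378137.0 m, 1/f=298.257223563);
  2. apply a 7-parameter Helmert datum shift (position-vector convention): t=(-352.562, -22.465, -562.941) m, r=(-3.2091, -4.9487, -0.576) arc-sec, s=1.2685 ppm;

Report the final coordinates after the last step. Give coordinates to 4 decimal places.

X=-2150444.1225 m, Y=-4179817.3145 m, Z=4298415.6264 m

start: φ=42.637614°, λ=-117.219694°, h=1456.785 m
→ ECEF (a=6378137.000, f=1/298.257223563): X=-2149974.0202, Y=-4179862.4352, Z=4298959.6653
→ Helmert 7p (PV): X=-2150444.1225, Y=-4179817.3145, Z=4298415.6264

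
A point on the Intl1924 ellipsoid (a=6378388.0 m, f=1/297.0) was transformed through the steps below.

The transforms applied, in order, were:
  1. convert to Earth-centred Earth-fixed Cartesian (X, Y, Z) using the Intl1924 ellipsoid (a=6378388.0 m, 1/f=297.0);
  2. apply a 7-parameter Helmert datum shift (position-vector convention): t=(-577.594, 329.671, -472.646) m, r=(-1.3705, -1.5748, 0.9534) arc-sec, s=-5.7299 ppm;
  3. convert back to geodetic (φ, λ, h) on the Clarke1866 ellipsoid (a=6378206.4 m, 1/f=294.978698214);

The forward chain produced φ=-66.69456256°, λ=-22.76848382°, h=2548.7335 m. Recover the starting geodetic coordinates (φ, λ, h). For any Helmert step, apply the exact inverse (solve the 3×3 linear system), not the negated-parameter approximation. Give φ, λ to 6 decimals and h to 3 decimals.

φ=-66.687042°, λ=-22.770150°, h=2107.364 m

start: φ=-66.694563°, λ=-22.768484°, h=2548.734 m
→ ECEF (a=6378206.400, f=1/294.978698214): X=2334392.1127, Y=-979777.4800, Z=-5837172.3942
→ Helmert⁻¹: X=2334933.9930, Y=-980084.7780, Z=-5836757.5310
→ geod (Bowring, a=6378388.000): φ=-66.68704200°, λ=-22.77015000°, h=2107.3640 m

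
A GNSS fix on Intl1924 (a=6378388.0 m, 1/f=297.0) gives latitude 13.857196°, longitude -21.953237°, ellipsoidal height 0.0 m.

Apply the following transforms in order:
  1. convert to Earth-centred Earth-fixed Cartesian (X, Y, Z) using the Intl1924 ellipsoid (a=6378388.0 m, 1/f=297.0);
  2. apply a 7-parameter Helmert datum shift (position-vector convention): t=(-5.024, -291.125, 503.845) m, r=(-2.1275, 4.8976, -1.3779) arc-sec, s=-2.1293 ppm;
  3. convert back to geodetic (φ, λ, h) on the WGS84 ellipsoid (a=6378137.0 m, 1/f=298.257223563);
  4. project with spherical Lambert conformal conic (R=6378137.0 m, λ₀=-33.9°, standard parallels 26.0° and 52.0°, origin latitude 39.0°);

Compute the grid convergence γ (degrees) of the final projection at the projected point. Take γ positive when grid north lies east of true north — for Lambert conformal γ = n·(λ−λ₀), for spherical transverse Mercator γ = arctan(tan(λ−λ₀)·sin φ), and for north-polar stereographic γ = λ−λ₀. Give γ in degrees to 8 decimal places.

7.58309638

start: φ=13.857196°, λ=-21.953237°, h=0.000 m
→ ECEF (a=6378388.000, f=1/297.0): X=5744816.4498, Y=-2315604.1916, Z=1517664.4889
→ Helmert 7p (PV): X=5744819.7603, Y=-2315913.1089, Z=1518052.5804
→ geod (Bowring, a=6378137.000): φ=13.85996188°, λ=-21.95587587°, h=453.8468 m
→ into lcc (λ₀=-33.9°): φ=13.85996188°, λ−λ₀=11.94412413°
convergence γ = 7.58309638°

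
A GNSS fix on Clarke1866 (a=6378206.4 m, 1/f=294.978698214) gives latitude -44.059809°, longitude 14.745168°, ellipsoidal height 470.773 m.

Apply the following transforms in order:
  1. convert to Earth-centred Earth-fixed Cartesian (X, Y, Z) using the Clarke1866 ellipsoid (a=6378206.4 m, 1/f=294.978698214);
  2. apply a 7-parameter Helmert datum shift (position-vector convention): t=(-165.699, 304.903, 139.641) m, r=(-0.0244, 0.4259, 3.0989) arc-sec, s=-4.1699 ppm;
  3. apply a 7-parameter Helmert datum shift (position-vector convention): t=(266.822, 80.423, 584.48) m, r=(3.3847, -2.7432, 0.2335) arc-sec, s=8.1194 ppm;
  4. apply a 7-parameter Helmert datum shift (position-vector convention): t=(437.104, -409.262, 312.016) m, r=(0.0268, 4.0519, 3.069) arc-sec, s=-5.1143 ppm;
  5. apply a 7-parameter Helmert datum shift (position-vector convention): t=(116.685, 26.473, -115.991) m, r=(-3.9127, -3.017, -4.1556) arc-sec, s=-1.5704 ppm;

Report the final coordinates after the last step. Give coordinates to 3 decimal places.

X=4440781.578 m, Y=1168623.169 m, Z=-4412037.679 m

start: φ=-44.059809°, λ=14.745168°, h=470.773 m
→ ECEF (a=6378206.400, f=1/294.978698214): X=4440124.1064, Y=1168586.7194, Z=-4412994.5230
→ Helmert 7p (PV): X=4439913.2238, Y=1168952.9351, Z=-4412845.7865
→ Helmert 7p (PV): X=4440273.4607, Y=1169120.2886, Z=-4412218.9054
→ Helmert 7p (PV): X=4440583.7867, Y=1168771.6869, Z=-4411971.3971
→ Helmert 7p (PV): X=4440781.5784, Y=1168623.1686, Z=-4412037.6787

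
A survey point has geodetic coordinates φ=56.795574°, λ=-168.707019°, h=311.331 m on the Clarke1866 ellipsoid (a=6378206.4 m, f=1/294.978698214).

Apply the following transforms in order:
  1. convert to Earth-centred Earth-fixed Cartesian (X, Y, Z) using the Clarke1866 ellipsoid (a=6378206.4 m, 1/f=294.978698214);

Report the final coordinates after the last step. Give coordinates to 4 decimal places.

X=-3433568.4931 m, Y=-685657.2748 m, Z=5313527.4216 m

start: φ=56.795574°, λ=-168.707019°, h=311.331 m
→ ECEF (a=6378206.400, f=1/294.978698214): X=-3433568.4931, Y=-685657.2748, Z=5313527.4216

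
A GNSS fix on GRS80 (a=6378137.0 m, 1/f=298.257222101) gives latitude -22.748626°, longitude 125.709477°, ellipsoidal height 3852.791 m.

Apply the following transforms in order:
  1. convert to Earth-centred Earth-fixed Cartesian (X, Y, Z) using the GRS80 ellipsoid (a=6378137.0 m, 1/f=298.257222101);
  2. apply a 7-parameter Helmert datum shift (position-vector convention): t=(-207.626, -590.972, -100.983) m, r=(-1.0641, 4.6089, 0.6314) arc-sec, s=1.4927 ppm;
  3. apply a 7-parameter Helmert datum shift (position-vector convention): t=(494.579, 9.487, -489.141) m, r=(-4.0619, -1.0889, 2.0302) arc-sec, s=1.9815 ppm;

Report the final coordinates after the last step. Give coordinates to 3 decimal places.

X=-3436791.661 m, Y=4780701.042 m, Z=-2453219.429 m

start: φ=-22.748626°, λ=125.709477°, h=3852.791 m
→ ECEF (a=6378137.000, f=1/298.257222101): X=-3436963.1264, Y=4781371.2205, Z=-2452560.6229
→ Helmert 7p (PV): X=-3437245.3207, Y=4780764.2121, Z=-2452613.1359
→ Helmert 7p (PV): X=-3436791.6605, Y=4780701.0419, Z=-2453219.4286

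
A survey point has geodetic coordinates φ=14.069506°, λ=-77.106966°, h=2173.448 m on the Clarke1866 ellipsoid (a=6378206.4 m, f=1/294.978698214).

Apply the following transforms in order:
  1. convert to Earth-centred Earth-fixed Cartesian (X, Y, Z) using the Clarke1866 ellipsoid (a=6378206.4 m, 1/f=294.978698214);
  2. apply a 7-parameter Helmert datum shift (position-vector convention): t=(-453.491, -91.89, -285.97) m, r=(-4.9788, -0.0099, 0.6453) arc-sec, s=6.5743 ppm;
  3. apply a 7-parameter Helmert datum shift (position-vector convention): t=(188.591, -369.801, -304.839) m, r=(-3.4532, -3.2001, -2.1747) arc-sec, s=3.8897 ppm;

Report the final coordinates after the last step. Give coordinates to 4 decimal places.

X=1380913.6546 m, Y=-6034622.4101 m, Z=1540569.1783 m

start: φ=14.069506°, λ=-77.106966°, h=2173.448 m
→ ECEF (a=6378206.400, f=1/294.978698214): X=1381232.8237, Y=-6034150.3287, Z=1540875.6993
→ Helmert 7p (PV): X=1380807.2174, Y=-6034240.3741, Z=1540745.5784
→ Helmert 7p (PV): X=1380913.6546, Y=-6034622.4101, Z=1540569.1783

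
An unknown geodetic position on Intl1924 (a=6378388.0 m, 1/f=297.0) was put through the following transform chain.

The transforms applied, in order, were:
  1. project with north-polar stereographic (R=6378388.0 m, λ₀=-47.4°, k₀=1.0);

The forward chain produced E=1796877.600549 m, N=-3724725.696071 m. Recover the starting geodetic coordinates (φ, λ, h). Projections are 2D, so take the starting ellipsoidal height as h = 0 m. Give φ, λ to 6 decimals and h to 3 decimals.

φ=54.076627°, λ=-21.646466°, h=0.000 m

start: E=1796877.6005, N=-3724725.6961 m
→ stereo⁻¹: φ=54.07662700°, λ=-21.64646600°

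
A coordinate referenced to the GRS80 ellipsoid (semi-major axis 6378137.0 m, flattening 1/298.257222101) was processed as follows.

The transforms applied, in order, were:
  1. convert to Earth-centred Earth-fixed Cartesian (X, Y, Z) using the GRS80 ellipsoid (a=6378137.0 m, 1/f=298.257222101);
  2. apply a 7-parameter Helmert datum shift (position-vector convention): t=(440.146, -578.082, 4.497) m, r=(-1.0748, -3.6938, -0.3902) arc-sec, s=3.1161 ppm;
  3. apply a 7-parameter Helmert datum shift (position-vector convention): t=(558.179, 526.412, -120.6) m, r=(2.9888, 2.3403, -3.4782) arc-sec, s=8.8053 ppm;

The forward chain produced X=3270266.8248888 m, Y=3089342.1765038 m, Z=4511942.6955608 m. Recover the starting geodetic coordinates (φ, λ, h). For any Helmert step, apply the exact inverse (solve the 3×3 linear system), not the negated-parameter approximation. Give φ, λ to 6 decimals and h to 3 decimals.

φ=45.280742°, λ=43.380845°, h=3657.394 m

start: X=3270266.8249, Y=3089342.1765, Z=4511942.6956 m
→ Helmert⁻¹: X=3269576.5740, Y=3088909.0806, Z=4512015.9041
→ Helmert⁻¹: X=3269201.1969, Y=3089460.2092, Z=4511954.9008
→ geod (Bowring, a=6378137.000): φ=45.28074200°, λ=43.38084500°, h=3657.3940 m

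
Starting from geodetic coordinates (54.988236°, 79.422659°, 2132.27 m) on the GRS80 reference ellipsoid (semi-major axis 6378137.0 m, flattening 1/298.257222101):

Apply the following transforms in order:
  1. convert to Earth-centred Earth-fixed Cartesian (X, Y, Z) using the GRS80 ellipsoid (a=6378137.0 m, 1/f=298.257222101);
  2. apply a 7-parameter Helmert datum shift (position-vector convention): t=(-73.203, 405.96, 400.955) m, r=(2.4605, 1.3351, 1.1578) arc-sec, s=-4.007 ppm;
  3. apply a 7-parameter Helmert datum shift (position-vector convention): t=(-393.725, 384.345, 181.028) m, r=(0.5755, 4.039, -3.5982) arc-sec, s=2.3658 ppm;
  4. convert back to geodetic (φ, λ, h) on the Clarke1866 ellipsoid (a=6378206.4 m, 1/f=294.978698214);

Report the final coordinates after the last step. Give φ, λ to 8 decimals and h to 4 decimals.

start: φ=54.988236°, λ=79.422659°, h=2132.270 m
→ ECEF (a=6378137.000, f=1/298.257222101): X=673470.9520, Y=3606547.8949, Z=5202378.6544
→ Helmert 7p (PV): X=673408.4798, Y=3606881.1256, Z=5202797.4261
→ Helmert 7p (PV): X=673181.1481, Y=3607247.7401, Z=5202987.6400
→ geod (Bowring, a=6378206.400): φ=54.98871502°, λ=79.42911295°, h=3085.2708 m

φ=54.98871502°, λ=79.42911295°, h=3085.2708 m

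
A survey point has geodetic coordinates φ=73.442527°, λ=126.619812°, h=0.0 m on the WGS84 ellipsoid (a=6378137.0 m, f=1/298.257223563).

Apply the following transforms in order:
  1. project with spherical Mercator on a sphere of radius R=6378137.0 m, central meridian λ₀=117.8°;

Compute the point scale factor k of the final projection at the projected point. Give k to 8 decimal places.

3.50905528

start: φ=73.442527°, λ=126.619812°, h=0.000 m
→ into merc (λ₀=117.8°): φ=73.44252700°, λ−λ₀=8.81981200°
scale k = 3.50905528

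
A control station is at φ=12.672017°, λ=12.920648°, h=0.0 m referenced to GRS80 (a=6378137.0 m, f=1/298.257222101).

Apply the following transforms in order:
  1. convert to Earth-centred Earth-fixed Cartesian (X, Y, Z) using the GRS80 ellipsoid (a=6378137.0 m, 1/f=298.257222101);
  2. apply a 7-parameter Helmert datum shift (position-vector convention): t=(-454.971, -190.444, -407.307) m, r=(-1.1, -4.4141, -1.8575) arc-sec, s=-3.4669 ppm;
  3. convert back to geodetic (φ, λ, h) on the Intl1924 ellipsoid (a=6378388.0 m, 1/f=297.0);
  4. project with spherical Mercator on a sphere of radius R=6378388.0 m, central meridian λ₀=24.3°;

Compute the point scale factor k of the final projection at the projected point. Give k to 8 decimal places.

start: φ=12.672017°, λ=12.920648°, h=0.000 m
→ ECEF (a=6378137.000, f=1/298.257222101): X=6066197.7619, Y=1391645.7286, Z=1390027.5437
→ Helmert 7p (PV): X=6065704.5456, Y=1391403.2444, Z=1389737.8132
→ geod (Bowring, a=6378388.000): φ=12.67087493°, λ=12.91948739°, h=-832.0905 m
→ into merc (λ₀=24.3°): φ=12.67087493°, λ−λ₀=-11.38051261°
scale k = 1.02496174

1.02496174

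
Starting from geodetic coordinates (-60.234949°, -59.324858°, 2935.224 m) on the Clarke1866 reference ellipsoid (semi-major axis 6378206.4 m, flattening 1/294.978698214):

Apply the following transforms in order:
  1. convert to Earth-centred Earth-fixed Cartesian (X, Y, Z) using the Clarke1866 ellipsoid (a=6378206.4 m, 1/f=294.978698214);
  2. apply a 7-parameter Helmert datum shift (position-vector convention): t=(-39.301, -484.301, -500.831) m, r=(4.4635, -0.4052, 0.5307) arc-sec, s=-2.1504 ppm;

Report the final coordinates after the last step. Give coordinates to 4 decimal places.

start: φ=-60.234949°, λ=-59.324858°, h=2935.224 m
→ ECEF (a=6378206.400, f=1/294.978698214): X=1620293.8170, Y=-2731584.7222, Z=-5515869.7031
→ Helmert 7p (PV): X=1620268.8955, Y=-2731939.6191, Z=-5516414.6002

X=1620268.8955 m, Y=-2731939.6191 m, Z=-5516414.6002 m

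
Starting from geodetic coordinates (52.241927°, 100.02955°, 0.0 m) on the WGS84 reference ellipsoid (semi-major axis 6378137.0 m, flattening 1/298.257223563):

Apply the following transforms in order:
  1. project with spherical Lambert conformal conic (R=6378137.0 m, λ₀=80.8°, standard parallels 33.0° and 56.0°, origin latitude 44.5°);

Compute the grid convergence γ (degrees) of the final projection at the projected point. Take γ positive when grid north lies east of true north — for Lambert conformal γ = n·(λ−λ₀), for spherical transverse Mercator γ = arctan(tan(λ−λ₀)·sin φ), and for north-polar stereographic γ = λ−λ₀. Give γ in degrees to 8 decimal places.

13.57108489

start: φ=52.241927°, λ=100.029550°, h=0.000 m
→ into lcc (λ₀=80.8°): φ=52.24192700°, λ−λ₀=19.22955000°
convergence γ = 13.57108489°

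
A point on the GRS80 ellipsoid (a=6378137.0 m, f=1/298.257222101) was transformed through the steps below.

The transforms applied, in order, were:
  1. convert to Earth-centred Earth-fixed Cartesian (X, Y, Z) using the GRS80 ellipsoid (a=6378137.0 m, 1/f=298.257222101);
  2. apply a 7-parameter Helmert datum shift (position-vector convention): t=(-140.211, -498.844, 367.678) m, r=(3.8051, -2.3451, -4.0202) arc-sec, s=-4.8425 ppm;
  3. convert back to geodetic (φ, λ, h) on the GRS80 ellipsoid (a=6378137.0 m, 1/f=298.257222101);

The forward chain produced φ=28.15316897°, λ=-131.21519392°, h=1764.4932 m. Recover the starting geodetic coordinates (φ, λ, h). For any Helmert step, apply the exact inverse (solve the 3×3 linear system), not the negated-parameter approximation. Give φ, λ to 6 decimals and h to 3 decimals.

φ=28.153463°, λ=-131.216459°, h=1209.955 m

start: φ=28.153169°, λ=-131.215194°, h=1764.493 m
→ ECEF (a=6378137.000, f=1/298.257222101): X=-3709074.8656, Y=-4234575.7749, Z=2992314.5581
→ Helmert⁻¹: X=-3708836.0722, Y=-4234114.5246, Z=2992081.6452
→ geod (Bowring, a=6378137.000): φ=28.15346300°, λ=-131.21645900°, h=1209.9550 m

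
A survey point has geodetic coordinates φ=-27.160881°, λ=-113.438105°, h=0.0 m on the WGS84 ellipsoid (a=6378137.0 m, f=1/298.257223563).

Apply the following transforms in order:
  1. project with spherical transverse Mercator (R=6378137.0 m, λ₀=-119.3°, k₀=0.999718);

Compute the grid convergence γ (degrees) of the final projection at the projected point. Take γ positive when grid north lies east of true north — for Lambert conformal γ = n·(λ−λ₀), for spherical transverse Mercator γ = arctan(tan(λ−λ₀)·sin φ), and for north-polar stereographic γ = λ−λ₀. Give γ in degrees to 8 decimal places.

start: φ=-27.160881°, λ=-113.438105°, h=0.000 m
→ into tm (λ₀=-119.3°): φ=-27.16088100°, λ−λ₀=5.86189500°
convergence γ = -2.68331194°

-2.68331194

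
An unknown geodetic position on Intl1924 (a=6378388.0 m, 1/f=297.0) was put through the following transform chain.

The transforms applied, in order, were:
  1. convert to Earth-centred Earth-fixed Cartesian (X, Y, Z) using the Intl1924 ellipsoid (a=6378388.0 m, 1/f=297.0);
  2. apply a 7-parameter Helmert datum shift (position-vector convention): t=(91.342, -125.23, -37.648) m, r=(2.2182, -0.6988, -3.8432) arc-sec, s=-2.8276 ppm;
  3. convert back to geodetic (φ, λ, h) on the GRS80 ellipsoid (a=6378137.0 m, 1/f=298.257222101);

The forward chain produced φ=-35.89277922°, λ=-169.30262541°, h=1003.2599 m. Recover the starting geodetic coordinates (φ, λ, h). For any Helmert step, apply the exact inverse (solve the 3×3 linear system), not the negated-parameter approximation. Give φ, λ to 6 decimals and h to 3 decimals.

start: φ=-35.892779°, λ=-169.302625°, h=1003.260 m
→ ECEF (a=6378137.000, f=1/298.257222101): X=-5083881.5854, Y=-960368.1293, Z=-3719148.4416
→ Helmert⁻¹: X=-5083982.0086, Y=-960380.3367, Z=-3719093.7578
→ geod (Bowring, a=6378388.000): φ=-35.89262800°, λ=-169.30269900°, h=833.3120 m

φ=-35.892628°, λ=-169.302699°, h=833.312 m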